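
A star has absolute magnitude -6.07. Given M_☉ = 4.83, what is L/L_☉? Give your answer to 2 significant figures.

L/L_☉ ≈ 23000

M − M_☉ = -6.07 − 4.83 = -10.900
L/L_☉ = 10^(−0.4 (M − M_☉)) = 10^4.360 = 22910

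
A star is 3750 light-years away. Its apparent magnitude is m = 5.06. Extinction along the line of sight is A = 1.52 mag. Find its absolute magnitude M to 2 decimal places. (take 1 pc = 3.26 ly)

d = 3750 ly / 3.26 = 1150 pc
5 log₁₀(d/10 pc) = 5 log₁₀(1150) − 5 = 10.304
M = m − 5 log₁₀(d/10) − A = 5.06 − 10.304 − 1.52 = -6.764

M ≈ -6.76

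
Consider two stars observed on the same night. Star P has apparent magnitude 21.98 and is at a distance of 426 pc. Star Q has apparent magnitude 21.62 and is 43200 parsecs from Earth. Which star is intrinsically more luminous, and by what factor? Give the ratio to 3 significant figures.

Star Q is more luminous, by a factor of 14300.

Star P: M = m − 5 log₁₀ d + 5 = 21.98 − 5·2.6294 + 5 = 13.833
Star Q: M = m − 5 log₁₀ d + 5 = 21.62 − 5·4.6355 + 5 = 3.443
ΔM = M_P − M_Q = 13.833 − (3.443) = 10.390; smaller M is more luminous → Star Q.
L ratio = 10^(0.4 |ΔM|) = 10^4.156 = 14330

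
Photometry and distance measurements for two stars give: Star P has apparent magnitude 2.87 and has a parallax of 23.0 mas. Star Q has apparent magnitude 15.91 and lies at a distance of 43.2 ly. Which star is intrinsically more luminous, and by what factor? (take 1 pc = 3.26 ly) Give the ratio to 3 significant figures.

Star P is more luminous, by a factor of 1.77×10^6.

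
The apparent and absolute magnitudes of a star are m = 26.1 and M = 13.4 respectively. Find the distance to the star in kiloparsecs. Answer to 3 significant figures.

d ≈ 3.47 kpc

Distance modulus: m − M = 26.1 − (13.4) = 12.700
m − M = 5 log₁₀ d − 5
log₁₀ d = (m − M)/5 + 1 = 3.5400
d = 10^3.5400 = 3467 pc
= 3.467 kpc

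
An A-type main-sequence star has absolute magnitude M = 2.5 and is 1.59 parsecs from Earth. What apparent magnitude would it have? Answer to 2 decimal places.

m = M + 5 log₁₀ d − 5 = 2.5 + 5·0.2014 − 5 = -1.493

m ≈ -1.49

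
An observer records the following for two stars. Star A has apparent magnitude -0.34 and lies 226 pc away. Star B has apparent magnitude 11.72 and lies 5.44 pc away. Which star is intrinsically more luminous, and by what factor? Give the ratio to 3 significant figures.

Star A is more luminous, by a factor of 1.15×10^8.

Star A: M = m − 5 log₁₀ d + 5 = -0.34 − 5·2.3541 + 5 = -7.111
Star B: M = m − 5 log₁₀ d + 5 = 11.72 − 5·0.7356 + 5 = 13.042
ΔM = M_A − M_B = -7.111 − (13.042) = -20.153; smaller M is more luminous → Star A.
L ratio = 10^(0.4 |ΔM|) = 10^8.061 = 1.151×10^8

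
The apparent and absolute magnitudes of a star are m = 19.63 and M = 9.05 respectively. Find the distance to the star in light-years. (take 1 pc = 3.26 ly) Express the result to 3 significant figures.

d ≈ 4260 ly

μ = m − M = 10.580
m − M = 5 log₁₀ d − 5
log₁₀ d = (m − M)/5 + 1 = 3.1160
d = 10^3.1160 = 1306 pc
= 4258 ly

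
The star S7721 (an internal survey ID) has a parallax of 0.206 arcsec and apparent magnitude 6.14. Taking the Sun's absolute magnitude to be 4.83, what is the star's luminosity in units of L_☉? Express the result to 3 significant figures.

L/L_☉ ≈ 0.0705

d = 1/p = 1/0.206″ = 4.854 pc
M = m − 5 log₁₀ d + 5 = 6.14 − 5·0.6861 + 5 = 7.709
M − M_☉ = 7.709 − 4.83 = 2.879
L/L_☉ = 10^(−0.4 × 2.879) = 0.07051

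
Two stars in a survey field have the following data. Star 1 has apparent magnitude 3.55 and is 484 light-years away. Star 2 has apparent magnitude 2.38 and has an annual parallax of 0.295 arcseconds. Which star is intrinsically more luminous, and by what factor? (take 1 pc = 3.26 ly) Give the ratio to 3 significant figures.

Star 1 is more luminous, by a factor of 653.

Star 1: d = 484 ly / 3.26 = 148.5 pc
Star 1: M = m − 5 log₁₀ d + 5 = 3.55 − 5·2.1716 + 5 = -2.308
Star 2: d = 1/p = 1/0.295″ = 3.390 pc
Star 2: M = m − 5 log₁₀ d + 5 = 2.38 − 5·0.5302 + 5 = 4.729
ΔM = M_1 − M_2 = -2.308 − (4.729) = -7.037; smaller M is more luminous → Star 1.
L ratio = 10^(0.4 |ΔM|) = 10^2.815 = 653.0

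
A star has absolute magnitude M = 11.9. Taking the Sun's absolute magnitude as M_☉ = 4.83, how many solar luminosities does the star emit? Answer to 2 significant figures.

L/L_☉ ≈ 1.5×10^-3

M − M_☉ = 11.9 − 4.83 = 7.070
L/L_☉ = 10^(−0.4 (M − M_☉)) = 10^-2.828 = 1.486×10^-3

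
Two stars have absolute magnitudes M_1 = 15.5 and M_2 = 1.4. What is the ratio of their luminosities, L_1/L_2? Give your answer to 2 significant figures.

ΔM = M_1 − M_2 = 14.1
L_1/L_2 = 10^(−0.4 ΔM) = 10^-5.640 = 2.291×10^-6

L_1/L_2 ≈ 2.3×10^-6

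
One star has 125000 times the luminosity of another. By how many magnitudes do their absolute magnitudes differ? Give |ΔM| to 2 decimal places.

|ΔM| ≈ 12.74

Pogson: ΔM = −2.5 log₁₀(ratio) = −2.5 log₁₀(125000) = −2.5 × 5.0969 = -12.742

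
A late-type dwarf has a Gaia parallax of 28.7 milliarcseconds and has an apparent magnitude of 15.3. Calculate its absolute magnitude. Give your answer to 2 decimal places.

p = 28.7 mas = 0.0287″ → d = 1/p = 34.84 pc
5 log₁₀(d/10 pc) = 5 log₁₀(34.84) − 5 = 2.711
M = m − 5 log₁₀(d/10) = 15.3 − 2.711 = 12.589

M ≈ 12.59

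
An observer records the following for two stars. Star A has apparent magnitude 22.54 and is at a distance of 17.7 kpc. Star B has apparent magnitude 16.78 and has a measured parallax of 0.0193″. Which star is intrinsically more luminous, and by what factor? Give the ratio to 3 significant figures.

Star A: d = 17.7 kpc = 17700 pc
Star A: M = m − 5 log₁₀ d + 5 = 22.54 − 5·4.2480 + 5 = 6.300
Star B: d = 1/p = 1/0.0193″ = 51.81 pc
Star B: M = m − 5 log₁₀ d + 5 = 16.78 − 5·1.7144 + 5 = 13.208
ΔM = M_A − M_B = 6.300 − (13.208) = -6.908; smaller M is more luminous → Star A.
L ratio = 10^(0.4 |ΔM|) = 10^2.763 = 579.5

Star A is more luminous, by a factor of 580.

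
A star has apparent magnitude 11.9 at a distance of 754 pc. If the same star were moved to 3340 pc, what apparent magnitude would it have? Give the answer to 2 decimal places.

m ≈ 15.13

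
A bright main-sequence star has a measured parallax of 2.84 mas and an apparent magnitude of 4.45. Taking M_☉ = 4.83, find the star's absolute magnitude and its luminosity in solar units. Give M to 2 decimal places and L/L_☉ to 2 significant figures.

d = 1/p = 1000/2.84 mas = 352.1 pc
M = m − 5 log₁₀ d + 5 = 4.45 − 5·2.5467 + 5 = -3.283
M − M_☉ = -3.283 − 4.83 = -8.113
L/L_☉ = 10^(−0.4 × -8.113) = 1759

M ≈ -3.28; L/L_☉ ≈ 1800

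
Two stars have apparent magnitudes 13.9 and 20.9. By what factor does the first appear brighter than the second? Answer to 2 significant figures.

Δm = 13.9 − (20.9) = -7.0
Flux ratio = 10^(−0.4 Δm) = 10^(−0.4 × -7.0) = 10^2.800 = 631.0

630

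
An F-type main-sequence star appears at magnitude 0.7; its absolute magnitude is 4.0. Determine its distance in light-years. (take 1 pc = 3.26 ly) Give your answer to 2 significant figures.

d ≈ 7.1 ly

μ = m − M = -3.300
m − M = 5 log₁₀ d − 5
log₁₀ d = (m − M)/5 + 1 = 0.3400
d = 10^0.3400 = 2.188 pc
= 7.132 ly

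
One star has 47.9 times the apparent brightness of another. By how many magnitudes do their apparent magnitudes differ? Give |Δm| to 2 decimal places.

|Δm| ≈ 4.20

Pogson: Δm = −2.5 log₁₀(ratio) = −2.5 log₁₀(47.9) = −2.5 × 1.6803 = -4.201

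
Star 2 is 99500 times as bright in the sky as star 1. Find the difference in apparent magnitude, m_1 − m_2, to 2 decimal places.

m_1 − m_2 ≈ 12.49

Pogson: Δm = −2.5 log₁₀(ratio) = −2.5 log₁₀(99500) = −2.5 × 4.9978 = -12.495
Star 2 is brighter so has the smaller magnitude: m_1 − m_2 is positive.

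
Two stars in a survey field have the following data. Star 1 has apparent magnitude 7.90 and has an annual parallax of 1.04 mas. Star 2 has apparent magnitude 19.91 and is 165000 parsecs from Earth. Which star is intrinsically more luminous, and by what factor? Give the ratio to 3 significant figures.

Star 1 is more luminous, by a factor of 2.16.

Star 1: p = 1.04 mas = 1.04×10^-3″ → d = 1/p = 961.5 pc
Star 1: M = m − 5 log₁₀ d + 5 = 7.90 − 5·2.9830 + 5 = -2.015
Star 2: M = m − 5 log₁₀ d + 5 = 19.91 − 5·5.2175 + 5 = -1.177
ΔM = M_1 − M_2 = -2.015 − (-1.177) = -0.837; smaller M is more luminous → Star 1.
L ratio = 10^(0.4 |ΔM|) = 10^0.335 = 2.163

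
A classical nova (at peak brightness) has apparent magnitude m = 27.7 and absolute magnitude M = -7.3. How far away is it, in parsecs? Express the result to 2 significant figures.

Distance modulus: m − M = 27.7 − (-7.3) = 35.000
m − M = 5 log₁₀ d − 5
log₁₀ d = (m − M)/5 + 1 = 8.0000
d = 10^8.0000 = 1.000×10^8 pc

d ≈ 1.0×10^8 pc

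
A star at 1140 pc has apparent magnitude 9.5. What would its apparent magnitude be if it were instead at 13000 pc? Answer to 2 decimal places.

m ≈ 14.79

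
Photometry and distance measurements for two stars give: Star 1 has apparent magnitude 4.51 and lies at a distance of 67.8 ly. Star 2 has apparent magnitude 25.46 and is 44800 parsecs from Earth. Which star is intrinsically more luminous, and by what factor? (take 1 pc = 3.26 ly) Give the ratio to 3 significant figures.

Star 1: d = 67.8 ly / 3.26 = 20.80 pc
Star 1: M = m − 5 log₁₀ d + 5 = 4.51 − 5·1.3180 + 5 = 2.920
Star 2: M = m − 5 log₁₀ d + 5 = 25.46 − 5·4.6513 + 5 = 7.204
ΔM = M_1 − M_2 = 2.920 − (7.204) = -4.284; smaller M is more luminous → Star 1.
L ratio = 10^(0.4 |ΔM|) = 10^1.713 = 51.70

Star 1 is more luminous, by a factor of 51.7.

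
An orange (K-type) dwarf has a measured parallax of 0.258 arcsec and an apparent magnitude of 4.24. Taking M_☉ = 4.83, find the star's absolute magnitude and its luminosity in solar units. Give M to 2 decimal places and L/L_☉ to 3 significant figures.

d = 1/p = 1/0.258″ = 3.876 pc
M = m − 5 log₁₀ d + 5 = 4.24 − 5·0.5884 + 5 = 6.298
M − M_☉ = 6.298 − 4.83 = 1.468
L/L_☉ = 10^(−0.4 × 1.468) = 0.2587

M ≈ 6.30; L/L_☉ ≈ 0.259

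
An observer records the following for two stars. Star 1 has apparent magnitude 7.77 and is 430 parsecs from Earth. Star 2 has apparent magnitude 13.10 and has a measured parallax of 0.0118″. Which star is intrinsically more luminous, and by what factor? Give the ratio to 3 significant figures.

Star 1 is more luminous, by a factor of 3490.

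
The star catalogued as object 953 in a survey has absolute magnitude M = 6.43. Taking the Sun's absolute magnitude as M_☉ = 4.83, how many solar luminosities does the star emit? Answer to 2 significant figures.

L/L_☉ ≈ 0.23

M − M_☉ = 6.43 − 4.83 = 1.600
L/L_☉ = 10^(−0.4 (M − M_☉)) = 10^-0.640 = 0.2291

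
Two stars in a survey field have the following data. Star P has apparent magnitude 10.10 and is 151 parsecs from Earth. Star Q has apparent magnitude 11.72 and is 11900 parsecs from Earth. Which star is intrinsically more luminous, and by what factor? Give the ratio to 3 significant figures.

Star Q is more luminous, by a factor of 1400.

Star P: M = m − 5 log₁₀ d + 5 = 10.10 − 5·2.1790 + 5 = 4.205
Star Q: M = m − 5 log₁₀ d + 5 = 11.72 − 5·4.0755 + 5 = -3.658
ΔM = M_P − M_Q = 4.205 − (-3.658) = 7.863; smaller M is more luminous → Star Q.
L ratio = 10^(0.4 |ΔM|) = 10^3.145 = 1397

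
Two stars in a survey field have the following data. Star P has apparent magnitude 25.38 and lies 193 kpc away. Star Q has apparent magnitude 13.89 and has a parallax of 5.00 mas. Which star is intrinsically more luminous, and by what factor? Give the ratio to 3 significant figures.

Star P is more luminous, by a factor of 23.6.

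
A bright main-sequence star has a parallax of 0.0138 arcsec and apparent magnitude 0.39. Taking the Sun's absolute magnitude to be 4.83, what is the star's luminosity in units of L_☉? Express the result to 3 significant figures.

d = 1/p = 1/0.0138″ = 72.46 pc
M = m − 5 log₁₀ d + 5 = 0.39 − 5·1.8601 + 5 = -3.911
M − M_☉ = -3.911 − 4.83 = -8.741
L/L_☉ = 10^(−0.4 × -8.741) = 3135

L/L_☉ ≈ 3140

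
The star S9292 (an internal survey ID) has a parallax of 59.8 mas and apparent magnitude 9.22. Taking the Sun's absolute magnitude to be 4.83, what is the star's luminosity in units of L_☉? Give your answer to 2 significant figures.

d = 1/p = 1000/59.8 mas = 16.72 pc
M = m − 5 log₁₀ d + 5 = 9.22 − 5·1.2233 + 5 = 8.104
M − M_☉ = 8.104 − 4.83 = 3.274
L/L_☉ = 10^(−0.4 × 3.274) = 0.04905

L/L_☉ ≈ 0.049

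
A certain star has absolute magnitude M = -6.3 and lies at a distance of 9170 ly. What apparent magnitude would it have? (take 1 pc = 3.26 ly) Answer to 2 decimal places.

d = 9170 ly / 3.26 = 2813 pc
m = M + 5 log₁₀ d − 5 = -6.3 + 5·3.4492 − 5 = 5.946

m ≈ 5.95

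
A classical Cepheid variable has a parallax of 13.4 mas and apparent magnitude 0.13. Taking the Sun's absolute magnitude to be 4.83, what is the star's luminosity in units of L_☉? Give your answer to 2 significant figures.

d = 1/p = 1000/13.4 mas = 74.63 pc
M = m − 5 log₁₀ d + 5 = 0.13 − 5·1.8729 + 5 = -4.234
M − M_☉ = -4.234 − 4.83 = -9.064
L/L_☉ = 10^(−0.4 × -9.064) = 4225

L/L_☉ ≈ 4200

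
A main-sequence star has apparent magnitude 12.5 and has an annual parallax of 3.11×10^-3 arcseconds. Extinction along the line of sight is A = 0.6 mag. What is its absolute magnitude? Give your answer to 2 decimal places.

d = 1/p = 1/3.11×10^-3″ = 321.5 pc
5 log₁₀(d/10 pc) = 5 log₁₀(321.5) − 5 = 7.536
M = m − 5 log₁₀(d/10) − A = 12.5 − 7.536 − 0.6 = 4.364

M ≈ 4.36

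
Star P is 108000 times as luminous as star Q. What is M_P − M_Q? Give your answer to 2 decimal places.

Pogson: ΔM = −2.5 log₁₀(ratio) = −2.5 log₁₀(108000) = −2.5 × 5.0334 = -12.584
Star P is brighter, so it has the smaller magnitude: the difference is negative.

M_P − M_Q ≈ -12.58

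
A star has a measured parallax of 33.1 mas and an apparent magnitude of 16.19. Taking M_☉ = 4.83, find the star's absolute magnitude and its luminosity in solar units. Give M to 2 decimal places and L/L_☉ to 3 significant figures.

d = 1/p = 1000/33.1 mas = 30.21 pc
M = m − 5 log₁₀ d + 5 = 16.19 − 5·1.4802 + 5 = 13.789
M − M_☉ = 13.789 − 4.83 = 8.959
L/L_☉ = 10^(−0.4 × 8.959) = 2.608×10^-4

M ≈ 13.79; L/L_☉ ≈ 2.61×10^-4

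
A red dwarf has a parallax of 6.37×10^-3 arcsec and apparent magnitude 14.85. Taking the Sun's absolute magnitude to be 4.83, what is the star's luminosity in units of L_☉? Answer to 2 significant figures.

d = 1/p = 1/6.37×10^-3″ = 157.0 pc
M = m − 5 log₁₀ d + 5 = 14.85 − 5·2.1959 + 5 = 8.871
M − M_☉ = 8.871 − 4.83 = 4.041
L/L_☉ = 10^(−0.4 × 4.041) = 0.02419

L/L_☉ ≈ 0.024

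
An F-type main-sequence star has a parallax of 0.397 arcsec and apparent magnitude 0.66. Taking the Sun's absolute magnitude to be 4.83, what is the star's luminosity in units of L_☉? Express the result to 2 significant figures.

L/L_☉ ≈ 3.0

d = 1/p = 1/0.397″ = 2.519 pc
M = m − 5 log₁₀ d + 5 = 0.66 − 5·0.4012 + 5 = 3.654
M − M_☉ = 3.654 − 4.83 = -1.176
L/L_☉ = 10^(−0.4 × -1.176) = 2.954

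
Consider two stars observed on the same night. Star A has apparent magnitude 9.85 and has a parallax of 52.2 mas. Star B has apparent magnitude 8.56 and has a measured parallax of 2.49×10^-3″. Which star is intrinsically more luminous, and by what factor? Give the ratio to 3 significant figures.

Star A: p = 52.2 mas = 0.0522″ → d = 1/p = 19.16 pc
Star A: M = m − 5 log₁₀ d + 5 = 9.85 − 5·1.2823 + 5 = 8.438
Star B: d = 1/p = 1/2.49×10^-3″ = 401.6 pc
Star B: M = m − 5 log₁₀ d + 5 = 8.56 − 5·2.6038 + 5 = 0.541
ΔM = M_A − M_B = 8.438 − (0.541) = 7.897; smaller M is more luminous → Star B.
L ratio = 10^(0.4 |ΔM|) = 10^3.159 = 1442

Star B is more luminous, by a factor of 1440.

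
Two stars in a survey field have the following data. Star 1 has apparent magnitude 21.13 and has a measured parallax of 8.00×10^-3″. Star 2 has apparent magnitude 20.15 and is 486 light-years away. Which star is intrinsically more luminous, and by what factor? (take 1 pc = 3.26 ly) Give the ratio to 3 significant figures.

Star 2 is more luminous, by a factor of 3.51.

Star 1: d = 1/p = 1/8.00×10^-3″ = 125.0 pc
Star 1: M = m − 5 log₁₀ d + 5 = 21.13 − 5·2.0969 + 5 = 15.645
Star 2: d = 486 ly / 3.26 = 149.1 pc
Star 2: M = m − 5 log₁₀ d + 5 = 20.15 − 5·2.1734 + 5 = 14.283
ΔM = M_1 − M_2 = 15.645 − (14.283) = 1.363; smaller M is more luminous → Star 2.
L ratio = 10^(0.4 |ΔM|) = 10^0.545 = 3.508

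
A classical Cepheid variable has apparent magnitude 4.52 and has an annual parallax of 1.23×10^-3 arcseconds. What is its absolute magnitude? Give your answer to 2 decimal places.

M ≈ -5.03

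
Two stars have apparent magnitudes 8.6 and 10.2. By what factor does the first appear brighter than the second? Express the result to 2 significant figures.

4.4

Δm = 8.6 − (10.2) = -1.6
Flux ratio = 10^(−0.4 Δm) = 10^(−0.4 × -1.6) = 10^0.640 = 4.365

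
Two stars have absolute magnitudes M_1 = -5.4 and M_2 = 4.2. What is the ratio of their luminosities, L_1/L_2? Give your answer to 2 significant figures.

L_1/L_2 ≈ 6900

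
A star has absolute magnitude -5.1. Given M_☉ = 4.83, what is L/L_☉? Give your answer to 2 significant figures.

L/L_☉ ≈ 9400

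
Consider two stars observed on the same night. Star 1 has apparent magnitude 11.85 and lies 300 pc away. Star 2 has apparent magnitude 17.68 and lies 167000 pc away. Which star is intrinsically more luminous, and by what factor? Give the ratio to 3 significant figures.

Star 2 is more luminous, by a factor of 1440.

Star 1: M = m − 5 log₁₀ d + 5 = 11.85 − 5·2.4771 + 5 = 4.464
Star 2: M = m − 5 log₁₀ d + 5 = 17.68 − 5·5.2227 + 5 = -3.434
ΔM = M_1 − M_2 = 4.464 − (-3.434) = 7.898; smaller M is more luminous → Star 2.
L ratio = 10^(0.4 |ΔM|) = 10^3.159 = 1443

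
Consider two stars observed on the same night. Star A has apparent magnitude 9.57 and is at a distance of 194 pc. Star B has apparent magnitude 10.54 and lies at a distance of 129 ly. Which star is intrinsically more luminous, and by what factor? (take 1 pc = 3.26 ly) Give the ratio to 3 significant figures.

Star A is more luminous, by a factor of 58.7.

Star A: M = m − 5 log₁₀ d + 5 = 9.57 − 5·2.2878 + 5 = 3.131
Star B: d = 129 ly / 3.26 = 39.57 pc
Star B: M = m − 5 log₁₀ d + 5 = 10.54 − 5·1.5974 + 5 = 7.553
ΔM = M_A − M_B = 3.131 − (7.553) = -4.422; smaller M is more luminous → Star A.
L ratio = 10^(0.4 |ΔM|) = 10^1.769 = 58.73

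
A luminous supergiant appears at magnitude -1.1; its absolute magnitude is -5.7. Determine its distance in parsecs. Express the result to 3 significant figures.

Distance modulus: m − M = -1.1 − (-5.7) = 4.600
m − M = 5 log₁₀ d − 5
log₁₀ d = (m − M)/5 + 1 = 1.9200
d = 10^1.9200 = 83.18 pc

d ≈ 83.2 pc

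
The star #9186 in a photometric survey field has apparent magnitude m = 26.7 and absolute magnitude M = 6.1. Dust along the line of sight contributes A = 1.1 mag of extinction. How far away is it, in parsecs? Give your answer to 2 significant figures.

m − M = 5 log₁₀(d/10 pc) + A  ⇒  26.7 − (6.1) − 1.1 = 5 log₁₀(d/10)
19.500 = 5 log₁₀(d/10)
log₁₀ d = (m − M − A)/5 + 1 = 4.9000
d = 10^4.9000 = 79430 pc

d ≈ 79000 pc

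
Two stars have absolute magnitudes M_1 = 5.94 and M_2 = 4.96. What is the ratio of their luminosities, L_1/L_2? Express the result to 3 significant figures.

L_1/L_2 ≈ 0.406

ΔM = M_1 − M_2 = 0.98
L_1/L_2 = 10^(−0.4 ΔM) = 10^-0.392 = 0.4055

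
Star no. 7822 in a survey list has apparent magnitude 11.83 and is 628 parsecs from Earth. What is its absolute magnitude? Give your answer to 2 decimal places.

M ≈ 2.84

5 log₁₀(d/10 pc) = 5 log₁₀(628.0) − 5 = 8.990
M = m − 5 log₁₀(d/10) = 11.83 − 8.990 = 2.840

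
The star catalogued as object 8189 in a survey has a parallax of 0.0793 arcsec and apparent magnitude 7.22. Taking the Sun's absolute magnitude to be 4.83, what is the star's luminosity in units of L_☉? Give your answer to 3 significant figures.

L/L_☉ ≈ 0.176

d = 1/p = 1/0.0793″ = 12.61 pc
M = m − 5 log₁₀ d + 5 = 7.22 − 5·1.1007 + 5 = 6.716
M − M_☉ = 6.716 − 4.83 = 1.886
L/L_☉ = 10^(−0.4 × 1.886) = 0.1760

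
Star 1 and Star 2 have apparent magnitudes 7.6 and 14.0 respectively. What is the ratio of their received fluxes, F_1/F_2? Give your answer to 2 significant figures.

F_1/F_2 ≈ 360

Magnitude difference = -6.4
Flux ratio = 10^(−0.4 Δm) = 10^(−0.4 × -6.4) = 10^2.560 = 363.1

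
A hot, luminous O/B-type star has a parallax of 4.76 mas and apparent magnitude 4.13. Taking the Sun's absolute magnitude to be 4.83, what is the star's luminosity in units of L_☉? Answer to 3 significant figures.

d = 1/p = 1000/4.76 mas = 210.1 pc
M = m − 5 log₁₀ d + 5 = 4.13 − 5·2.3224 + 5 = -2.482
M − M_☉ = -2.482 − 4.83 = -7.312
L/L_☉ = 10^(−0.4 × -7.312) = 841.0

L/L_☉ ≈ 841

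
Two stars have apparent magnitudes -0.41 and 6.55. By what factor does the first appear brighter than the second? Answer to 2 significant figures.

610

Δm = -0.41 − (6.55) = -6.96
Flux ratio = 10^(−0.4 Δm) = 10^(−0.4 × -6.96) = 10^2.784 = 608.1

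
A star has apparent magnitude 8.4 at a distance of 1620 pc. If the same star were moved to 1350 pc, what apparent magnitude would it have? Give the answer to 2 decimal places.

m ≈ 8.00

Flux ∝ 1/d², so Δm = 5 log₁₀(d₂/d₁) = 5 log₁₀(1350/1620) = -0.396
m₂ = m₁ + Δm = 8.4 + (-0.396) = 8.004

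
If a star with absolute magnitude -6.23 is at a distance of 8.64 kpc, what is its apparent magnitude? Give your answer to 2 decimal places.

m ≈ 8.45

d = 8.64 kpc = 8640 pc
m = M + 5 log₁₀ d − 5 = -6.23 + 5·3.9365 − 5 = 8.453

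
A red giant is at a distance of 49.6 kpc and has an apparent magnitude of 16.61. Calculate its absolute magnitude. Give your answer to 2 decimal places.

M ≈ -1.87

d = 49.6 kpc = 49600 pc
5 log₁₀(d/10 pc) = 5 log₁₀(49600) − 5 = 18.477
M = m − 5 log₁₀(d/10) = 16.61 − 18.477 = -1.867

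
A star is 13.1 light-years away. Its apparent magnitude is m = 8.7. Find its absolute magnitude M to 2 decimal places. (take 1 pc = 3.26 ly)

d = 13.1 ly / 3.26 = 4.018 pc
5 log₁₀(d/10 pc) = 5 log₁₀(4.018) − 5 = -1.980
M = m − 5 log₁₀(d/10) = 8.7 + 1.980 = 10.680

M ≈ 10.68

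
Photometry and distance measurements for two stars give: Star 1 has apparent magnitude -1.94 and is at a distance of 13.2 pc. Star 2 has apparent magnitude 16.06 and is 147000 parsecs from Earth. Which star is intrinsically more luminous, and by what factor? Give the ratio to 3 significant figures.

Star 2 is more luminous, by a factor of 7.83.

Star 1: M = m − 5 log₁₀ d + 5 = -1.94 − 5·1.1206 + 5 = -2.543
Star 2: M = m − 5 log₁₀ d + 5 = 16.06 − 5·5.1673 + 5 = -4.777
ΔM = M_1 − M_2 = -2.543 − (-4.777) = 2.234; smaller M is more luminous → Star 2.
L ratio = 10^(0.4 |ΔM|) = 10^0.893 = 7.825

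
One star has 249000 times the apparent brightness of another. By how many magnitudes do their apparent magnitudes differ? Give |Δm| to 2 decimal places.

Pogson: Δm = −2.5 log₁₀(ratio) = −2.5 log₁₀(249000) = −2.5 × 5.3962 = -13.490

|Δm| ≈ 13.49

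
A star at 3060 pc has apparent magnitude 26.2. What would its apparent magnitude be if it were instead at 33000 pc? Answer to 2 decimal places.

Flux ∝ 1/d², so Δm = 5 log₁₀(d₂/d₁) = 5 log₁₀(33000/3060) = 5.164
m₂ = m₁ + Δm = 26.2 + (5.164) = 31.364

m ≈ 31.36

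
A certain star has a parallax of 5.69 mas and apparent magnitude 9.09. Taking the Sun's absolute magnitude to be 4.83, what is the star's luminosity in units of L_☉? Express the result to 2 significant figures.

L/L_☉ ≈ 6.1

d = 1/p = 1000/5.69 mas = 175.7 pc
M = m − 5 log₁₀ d + 5 = 9.09 − 5·2.2449 + 5 = 2.866
M − M_☉ = 2.866 − 4.83 = -1.964
L/L_☉ = 10^(−0.4 × -1.964) = 6.106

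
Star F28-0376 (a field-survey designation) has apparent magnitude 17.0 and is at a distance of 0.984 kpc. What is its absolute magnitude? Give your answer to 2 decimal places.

M ≈ 7.04

d = 0.984 kpc = 984.0 pc
5 log₁₀(d/10 pc) = 5 log₁₀(984.0) − 5 = 9.965
M = m − 5 log₁₀(d/10) = 17.0 − 9.965 = 7.035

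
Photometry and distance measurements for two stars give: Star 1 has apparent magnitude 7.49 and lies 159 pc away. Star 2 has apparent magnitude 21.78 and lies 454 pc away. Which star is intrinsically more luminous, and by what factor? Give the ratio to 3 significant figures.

Star 1 is more luminous, by a factor of 63800.

Star 1: M = m − 5 log₁₀ d + 5 = 7.49 − 5·2.2014 + 5 = 1.483
Star 2: M = m − 5 log₁₀ d + 5 = 21.78 − 5·2.6571 + 5 = 13.495
ΔM = M_1 − M_2 = 1.483 − (13.495) = -12.012; smaller M is more luminous → Star 1.
L ratio = 10^(0.4 |ΔM|) = 10^4.805 = 63780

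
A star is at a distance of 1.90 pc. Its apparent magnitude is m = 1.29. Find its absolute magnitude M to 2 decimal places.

M ≈ 4.90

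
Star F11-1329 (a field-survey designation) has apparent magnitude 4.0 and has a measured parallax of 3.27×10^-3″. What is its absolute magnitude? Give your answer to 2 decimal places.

M ≈ -3.43

d = 1/p = 1/3.27×10^-3″ = 305.8 pc
5 log₁₀(d/10 pc) = 5 log₁₀(305.8) − 5 = 7.427
M = m − 5 log₁₀(d/10) = 4.0 − 7.427 = -3.427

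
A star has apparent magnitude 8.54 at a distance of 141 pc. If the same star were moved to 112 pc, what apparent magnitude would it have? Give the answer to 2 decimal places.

Flux ∝ 1/d², so Δm = 5 log₁₀(d₂/d₁) = 5 log₁₀(112/141) = -0.500
m₂ = m₁ + Δm = 8.54 + (-0.500) = 8.040

m ≈ 8.04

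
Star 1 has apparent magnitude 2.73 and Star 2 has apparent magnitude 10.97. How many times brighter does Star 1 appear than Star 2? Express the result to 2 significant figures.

Δm = 2.73 − (10.97) = -8.24
Flux ratio = 10^(−0.4 Δm) = 10^(−0.4 × -8.24) = 10^3.296 = 1977

2000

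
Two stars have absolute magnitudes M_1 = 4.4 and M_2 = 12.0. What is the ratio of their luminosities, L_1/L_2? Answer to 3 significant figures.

ΔM = M_1 − M_2 = -7.6
L_1/L_2 = 10^(−0.4 ΔM) = 10^3.040 = 1096

L_1/L_2 ≈ 1100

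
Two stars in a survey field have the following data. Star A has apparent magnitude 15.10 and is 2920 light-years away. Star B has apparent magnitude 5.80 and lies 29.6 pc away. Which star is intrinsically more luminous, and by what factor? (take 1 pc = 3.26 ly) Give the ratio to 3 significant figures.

Star A: d = 2920 ly / 3.26 = 895.7 pc
Star A: M = m − 5 log₁₀ d + 5 = 15.10 − 5·2.9522 + 5 = 5.339
Star B: M = m − 5 log₁₀ d + 5 = 5.80 − 5·1.4713 + 5 = 3.444
ΔM = M_A − M_B = 5.339 − (3.444) = 1.896; smaller M is more luminous → Star B.
L ratio = 10^(0.4 |ΔM|) = 10^0.758 = 5.731

Star B is more luminous, by a factor of 5.73.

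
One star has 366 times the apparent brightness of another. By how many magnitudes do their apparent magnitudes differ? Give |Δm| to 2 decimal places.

|Δm| ≈ 6.41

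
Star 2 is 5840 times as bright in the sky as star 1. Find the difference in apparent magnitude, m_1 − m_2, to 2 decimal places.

m_1 − m_2 ≈ 9.42

Pogson: Δm = −2.5 log₁₀(ratio) = −2.5 log₁₀(5840) = −2.5 × 3.7664 = -9.416
Star 2 is brighter so has the smaller magnitude: m_1 − m_2 is positive.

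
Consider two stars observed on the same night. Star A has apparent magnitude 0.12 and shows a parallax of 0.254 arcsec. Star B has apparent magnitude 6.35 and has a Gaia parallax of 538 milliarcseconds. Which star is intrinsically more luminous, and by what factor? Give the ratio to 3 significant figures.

Star A is more luminous, by a factor of 1390.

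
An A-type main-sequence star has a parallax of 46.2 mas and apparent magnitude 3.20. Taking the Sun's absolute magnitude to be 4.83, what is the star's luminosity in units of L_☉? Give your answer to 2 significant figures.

L/L_☉ ≈ 21

d = 1/p = 1000/46.2 mas = 21.65 pc
M = m − 5 log₁₀ d + 5 = 3.20 − 5·1.3354 + 5 = 1.523
M − M_☉ = 1.523 − 4.83 = -3.307
L/L_☉ = 10^(−0.4 × -3.307) = 21.02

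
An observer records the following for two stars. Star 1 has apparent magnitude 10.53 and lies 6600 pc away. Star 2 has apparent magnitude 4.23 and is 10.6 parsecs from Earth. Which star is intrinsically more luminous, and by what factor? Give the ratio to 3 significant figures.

Star 1: M = m − 5 log₁₀ d + 5 = 10.53 − 5·3.8195 + 5 = -3.568
Star 2: M = m − 5 log₁₀ d + 5 = 4.23 − 5·1.0253 + 5 = 4.103
ΔM = M_1 − M_2 = -3.568 − (4.103) = -7.671; smaller M is more luminous → Star 1.
L ratio = 10^(0.4 |ΔM|) = 10^3.068 = 1171

Star 1 is more luminous, by a factor of 1170.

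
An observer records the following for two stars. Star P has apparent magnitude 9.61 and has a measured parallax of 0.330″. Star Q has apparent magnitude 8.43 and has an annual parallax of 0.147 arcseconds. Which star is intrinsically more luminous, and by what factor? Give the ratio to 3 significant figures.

Star P: d = 1/p = 1/0.330″ = 3.030 pc
Star P: M = m − 5 log₁₀ d + 5 = 9.61 − 5·0.4815 + 5 = 12.203
Star Q: d = 1/p = 1/0.147″ = 6.803 pc
Star Q: M = m − 5 log₁₀ d + 5 = 8.43 − 5·0.8327 + 5 = 9.267
ΔM = M_P − M_Q = 12.203 − (9.267) = 2.936; smaller M is more luminous → Star Q.
L ratio = 10^(0.4 |ΔM|) = 10^1.174 = 14.94

Star Q is more luminous, by a factor of 14.9.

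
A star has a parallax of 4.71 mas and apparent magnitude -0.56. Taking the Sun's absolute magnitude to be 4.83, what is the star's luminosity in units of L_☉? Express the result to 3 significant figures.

d = 1/p = 1000/4.71 mas = 212.3 pc
M = m − 5 log₁₀ d + 5 = -0.56 − 5·2.3270 + 5 = -7.195
M − M_☉ = -7.195 − 4.83 = -12.025
L/L_☉ = 10^(−0.4 × -12.025) = 64560

L/L_☉ ≈ 64600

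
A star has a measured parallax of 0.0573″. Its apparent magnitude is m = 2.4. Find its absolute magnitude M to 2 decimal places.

d = 1/p = 1/0.0573″ = 17.45 pc
5 log₁₀(d/10 pc) = 5 log₁₀(17.45) − 5 = 1.209
M = m − 5 log₁₀(d/10) = 2.4 − 1.209 = 1.191

M ≈ 1.19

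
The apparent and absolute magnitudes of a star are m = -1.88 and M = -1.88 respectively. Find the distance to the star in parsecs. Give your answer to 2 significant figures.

μ = m − M = 0.000
m − M = 5 log₁₀ d − 5
log₁₀ d = (m − M)/5 + 1 = 1.0000
d = 10^1.0000 = 10.00 pc

d ≈ 10 pc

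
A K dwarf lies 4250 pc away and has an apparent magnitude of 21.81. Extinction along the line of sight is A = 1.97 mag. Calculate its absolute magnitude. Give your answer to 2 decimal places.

M ≈ 6.70

5 log₁₀(d/10 pc) = 5 log₁₀(4250) − 5 = 13.142
M = m − 5 log₁₀(d/10) − A = 21.81 − 13.142 − 1.97 = 6.698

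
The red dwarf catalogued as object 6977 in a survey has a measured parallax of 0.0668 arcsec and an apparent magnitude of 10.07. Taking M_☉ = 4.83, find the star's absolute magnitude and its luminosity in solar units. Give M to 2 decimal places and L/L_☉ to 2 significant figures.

M ≈ 9.19; L/L_☉ ≈ 0.018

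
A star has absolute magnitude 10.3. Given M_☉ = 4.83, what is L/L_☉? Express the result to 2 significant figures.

L/L_☉ ≈ 6.5×10^-3

M − M_☉ = 10.3 − 4.83 = 5.470
L/L_☉ = 10^(−0.4 (M − M_☉)) = 10^-2.188 = 6.486×10^-3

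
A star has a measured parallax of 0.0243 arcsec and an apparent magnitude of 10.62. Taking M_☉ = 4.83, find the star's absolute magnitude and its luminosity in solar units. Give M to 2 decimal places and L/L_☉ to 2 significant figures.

d = 1/p = 1/0.0243″ = 41.15 pc
M = m − 5 log₁₀ d + 5 = 10.62 − 5·1.6144 + 5 = 7.548
M − M_☉ = 7.548 − 4.83 = 2.718
L/L_☉ = 10^(−0.4 × 2.718) = 0.08181

M ≈ 7.55; L/L_☉ ≈ 0.082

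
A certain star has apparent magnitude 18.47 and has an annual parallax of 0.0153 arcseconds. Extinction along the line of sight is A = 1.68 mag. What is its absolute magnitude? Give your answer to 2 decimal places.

d = 1/p = 1/0.0153″ = 65.36 pc
5 log₁₀(d/10 pc) = 5 log₁₀(65.36) − 5 = 4.077
M = m − 5 log₁₀(d/10) − A = 18.47 − 4.077 − 1.68 = 12.713

M ≈ 12.71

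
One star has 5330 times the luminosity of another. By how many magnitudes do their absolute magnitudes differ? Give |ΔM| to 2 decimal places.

|ΔM| ≈ 9.32

Pogson: ΔM = −2.5 log₁₀(ratio) = −2.5 log₁₀(5330) = −2.5 × 3.7267 = -9.317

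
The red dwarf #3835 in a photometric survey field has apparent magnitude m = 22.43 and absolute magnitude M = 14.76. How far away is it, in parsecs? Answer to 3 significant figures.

d ≈ 342 pc

μ = m − M = 7.670
m − M = 5 log₁₀ d − 5
log₁₀ d = (m − M)/5 + 1 = 2.5340
d = 10^2.5340 = 342.0 pc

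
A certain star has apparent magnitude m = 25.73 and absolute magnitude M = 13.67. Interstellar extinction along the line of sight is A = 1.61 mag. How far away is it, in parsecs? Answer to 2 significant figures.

d ≈ 1200 pc

m − M = 5 log₁₀(d/10 pc) + A  ⇒  25.73 − (13.67) − 1.61 = 5 log₁₀(d/10)
10.450 = 5 log₁₀(d/10)
log₁₀ d = (m − M − A)/5 + 1 = 3.0900
d = 10^3.0900 = 1230 pc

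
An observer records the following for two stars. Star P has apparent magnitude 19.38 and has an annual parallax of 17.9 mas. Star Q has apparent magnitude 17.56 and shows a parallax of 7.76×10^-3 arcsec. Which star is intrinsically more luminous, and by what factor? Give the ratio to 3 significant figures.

Star P: p = 17.9 mas = 0.0179″ → d = 1/p = 55.87 pc
Star P: M = m − 5 log₁₀ d + 5 = 19.38 − 5·1.7471 + 5 = 15.644
Star Q: d = 1/p = 1/7.76×10^-3″ = 128.9 pc
Star Q: M = m − 5 log₁₀ d + 5 = 17.56 − 5·2.1101 + 5 = 12.009
ΔM = M_P − M_Q = 15.644 − (12.009) = 3.635; smaller M is more luminous → Star Q.
L ratio = 10^(0.4 |ΔM|) = 10^1.454 = 28.44

Star Q is more luminous, by a factor of 28.4.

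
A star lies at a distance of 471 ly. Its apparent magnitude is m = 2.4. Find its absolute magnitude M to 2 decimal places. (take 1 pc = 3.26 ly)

M ≈ -3.40

d = 471 ly / 3.26 = 144.5 pc
5 log₁₀(d/10 pc) = 5 log₁₀(144.5) − 5 = 5.799
M = m − 5 log₁₀(d/10) = 2.4 − 5.799 = -3.399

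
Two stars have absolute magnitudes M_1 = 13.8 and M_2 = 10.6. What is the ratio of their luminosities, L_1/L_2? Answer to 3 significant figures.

L_1/L_2 ≈ 0.0525

ΔM = M_1 − M_2 = 3.2
L_1/L_2 = 10^(−0.4 ΔM) = 10^-1.280 = 0.05248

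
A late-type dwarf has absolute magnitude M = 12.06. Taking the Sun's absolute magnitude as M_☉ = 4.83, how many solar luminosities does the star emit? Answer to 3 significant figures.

M − M_☉ = 12.06 − 4.83 = 7.230
L/L_☉ = 10^(−0.4 (M − M_☉)) = 10^-2.892 = 1.282×10^-3

L/L_☉ ≈ 1.28×10^-3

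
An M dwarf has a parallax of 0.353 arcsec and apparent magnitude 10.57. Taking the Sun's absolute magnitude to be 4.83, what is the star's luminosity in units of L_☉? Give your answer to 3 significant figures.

L/L_☉ ≈ 4.06×10^-4

d = 1/p = 1/0.353″ = 2.833 pc
M = m − 5 log₁₀ d + 5 = 10.57 − 5·0.4522 + 5 = 13.309
M − M_☉ = 13.309 − 4.83 = 8.479
L/L_☉ = 10^(−0.4 × 8.479) = 4.059×10^-4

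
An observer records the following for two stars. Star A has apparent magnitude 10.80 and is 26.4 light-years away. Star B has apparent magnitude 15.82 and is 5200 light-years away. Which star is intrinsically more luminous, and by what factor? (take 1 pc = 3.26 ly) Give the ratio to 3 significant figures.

Star A: d = 26.4 ly / 3.26 = 8.098 pc
Star A: M = m − 5 log₁₀ d + 5 = 10.80 − 5·0.9084 + 5 = 11.258
Star B: d = 5200 ly / 3.26 = 1595 pc
Star B: M = m − 5 log₁₀ d + 5 = 15.82 − 5·3.2028 + 5 = 4.806
ΔM = M_A − M_B = 11.258 − (4.806) = 6.452; smaller M is more luminous → Star B.
L ratio = 10^(0.4 |ΔM|) = 10^2.581 = 380.9

Star B is more luminous, by a factor of 381.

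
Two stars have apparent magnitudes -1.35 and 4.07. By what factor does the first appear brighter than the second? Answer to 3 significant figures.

147

Δm = -1.35 − (4.07) = -5.42
Flux ratio = 10^(−0.4 Δm) = 10^(−0.4 × -5.42) = 10^2.168 = 147.2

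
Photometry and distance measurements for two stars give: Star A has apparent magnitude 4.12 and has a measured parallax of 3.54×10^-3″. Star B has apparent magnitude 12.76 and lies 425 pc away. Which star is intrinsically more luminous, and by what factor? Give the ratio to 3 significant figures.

Star A is more luminous, by a factor of 1260.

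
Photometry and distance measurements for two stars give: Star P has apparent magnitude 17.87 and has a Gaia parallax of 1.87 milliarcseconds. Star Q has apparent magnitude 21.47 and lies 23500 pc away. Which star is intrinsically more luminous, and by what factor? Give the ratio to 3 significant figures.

Star Q is more luminous, by a factor of 70.1.

Star P: p = 1.87 mas = 1.87×10^-3″ → d = 1/p = 534.8 pc
Star P: M = m − 5 log₁₀ d + 5 = 17.87 − 5·2.7282 + 5 = 9.229
Star Q: M = m − 5 log₁₀ d + 5 = 21.47 − 5·4.3711 + 5 = 4.615
ΔM = M_P − M_Q = 9.229 − (4.615) = 4.615; smaller M is more luminous → Star Q.
L ratio = 10^(0.4 |ΔM|) = 10^1.846 = 70.12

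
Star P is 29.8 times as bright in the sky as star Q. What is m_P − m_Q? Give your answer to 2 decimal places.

Pogson: Δm = −2.5 log₁₀(ratio) = −2.5 log₁₀(29.8) = −2.5 × 1.4742 = -3.686
Star P is brighter, so it has the smaller magnitude: the difference is negative.

m_P − m_Q ≈ -3.69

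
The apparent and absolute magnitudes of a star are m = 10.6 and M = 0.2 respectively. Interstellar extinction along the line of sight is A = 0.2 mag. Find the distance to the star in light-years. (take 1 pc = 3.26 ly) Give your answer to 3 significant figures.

d ≈ 3570 ly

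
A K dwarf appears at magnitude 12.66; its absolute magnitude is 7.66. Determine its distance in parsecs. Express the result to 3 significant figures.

μ = m − M = 5.000
m − M = 5 log₁₀ d − 5
log₁₀ d = (m − M)/5 + 1 = 2.0000
d = 10^2.0000 = 100.0 pc

d ≈ 100 pc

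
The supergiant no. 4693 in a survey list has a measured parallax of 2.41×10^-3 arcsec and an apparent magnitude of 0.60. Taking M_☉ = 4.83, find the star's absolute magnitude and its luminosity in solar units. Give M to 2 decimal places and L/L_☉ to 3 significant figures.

d = 1/p = 1/2.41×10^-3″ = 414.9 pc
M = m − 5 log₁₀ d + 5 = 0.60 − 5·2.6180 + 5 = -7.490
M − M_☉ = -7.490 − 4.83 = -12.320
L/L_☉ = 10^(−0.4 × -12.320) = 84720

M ≈ -7.49; L/L_☉ ≈ 84700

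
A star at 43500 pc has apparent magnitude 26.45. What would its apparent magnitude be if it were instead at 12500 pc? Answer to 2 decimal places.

m ≈ 23.74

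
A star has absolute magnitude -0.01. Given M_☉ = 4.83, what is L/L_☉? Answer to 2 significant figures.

M − M_☉ = -0.01 − 4.83 = -4.840
L/L_☉ = 10^(−0.4 (M − M_☉)) = 10^1.936 = 86.30

L/L_☉ ≈ 86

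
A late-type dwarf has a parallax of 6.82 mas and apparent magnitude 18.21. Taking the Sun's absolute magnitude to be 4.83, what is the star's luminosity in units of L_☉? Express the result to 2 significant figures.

d = 1/p = 1000/6.82 mas = 146.6 pc
M = m − 5 log₁₀ d + 5 = 18.21 − 5·2.1662 + 5 = 12.379
M − M_☉ = 12.379 − 4.83 = 7.549
L/L_☉ = 10^(−0.4 × 7.549) = 9.559×10^-4

L/L_☉ ≈ 9.6×10^-4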